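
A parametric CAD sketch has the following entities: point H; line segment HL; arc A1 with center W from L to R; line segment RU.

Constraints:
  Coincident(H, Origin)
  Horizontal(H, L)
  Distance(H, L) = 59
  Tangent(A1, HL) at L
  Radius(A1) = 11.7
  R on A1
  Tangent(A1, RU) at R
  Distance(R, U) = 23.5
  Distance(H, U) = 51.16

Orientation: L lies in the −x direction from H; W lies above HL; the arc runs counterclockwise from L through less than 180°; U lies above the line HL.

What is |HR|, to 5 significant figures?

48.525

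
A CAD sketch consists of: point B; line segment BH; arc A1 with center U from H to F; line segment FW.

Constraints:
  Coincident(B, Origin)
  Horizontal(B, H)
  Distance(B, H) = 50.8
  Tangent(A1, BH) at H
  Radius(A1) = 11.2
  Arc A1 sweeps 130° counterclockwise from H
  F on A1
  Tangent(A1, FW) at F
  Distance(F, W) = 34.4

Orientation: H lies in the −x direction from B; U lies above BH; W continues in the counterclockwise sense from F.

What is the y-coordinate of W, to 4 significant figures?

44.75

B is at the origin; BH is horizontal with |BH| = 50.8 and H on the −x side, so H = (-50.80, 0.000). A1 meets BH tangentially, so UH is at right angles to BH, so U = H + (0, 11.2) = (-50.80, 11.20). On A1, H sits at bearing -90° from U; a 130° counterclockwise sweep puts F at bearing 40°, so F = U + 11.2·(cos 40°, sin 40°) = (-42.22, 18.40). Tangency of A1 to FW means the radius UF is perpendicular to FW, so FW runs along (−sin 40°, cos 40°); with |FW| = 34.4, W = (-64.33, 44.75). So W.y = 44.75.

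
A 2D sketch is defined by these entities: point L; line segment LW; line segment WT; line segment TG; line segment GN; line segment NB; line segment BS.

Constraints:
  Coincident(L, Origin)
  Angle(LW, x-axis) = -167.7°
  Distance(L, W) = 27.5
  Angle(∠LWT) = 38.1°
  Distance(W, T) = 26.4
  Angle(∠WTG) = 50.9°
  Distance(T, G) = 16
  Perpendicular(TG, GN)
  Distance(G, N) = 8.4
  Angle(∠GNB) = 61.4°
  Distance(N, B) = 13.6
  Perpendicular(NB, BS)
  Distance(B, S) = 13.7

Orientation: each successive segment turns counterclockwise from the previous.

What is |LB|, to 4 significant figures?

15.03

L is at the origin; LW runs at -167.7° with length 27.5, so W = (-26.87, -5.858). ∠LWT = 38.1° gives WT at -25.80° from the x-axis; with |WT| = 26.4, T = (-3.100, -17.35). ∠WTG = 50.9° gives TG at 103.3° from the x-axis; with |TG| = 16.0, G = (-6.781, -1.778). The perpendicularity gives GN at right angles to TG, so GN runs at -166.7°; with |GN| = 8.4, N = (-14.96, -3.710). ∠GNB = 61.4° gives NB at -48.10° from the x-axis; with |NB| = 13.6, B = (-5.873, -13.83). Then |LB| = |B − L| = 15.03.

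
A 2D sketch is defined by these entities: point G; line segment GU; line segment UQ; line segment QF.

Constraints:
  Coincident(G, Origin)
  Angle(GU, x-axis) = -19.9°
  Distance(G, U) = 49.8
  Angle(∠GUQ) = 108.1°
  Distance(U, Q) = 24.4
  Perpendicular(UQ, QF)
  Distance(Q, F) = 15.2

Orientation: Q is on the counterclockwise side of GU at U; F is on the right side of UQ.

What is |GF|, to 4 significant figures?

74.17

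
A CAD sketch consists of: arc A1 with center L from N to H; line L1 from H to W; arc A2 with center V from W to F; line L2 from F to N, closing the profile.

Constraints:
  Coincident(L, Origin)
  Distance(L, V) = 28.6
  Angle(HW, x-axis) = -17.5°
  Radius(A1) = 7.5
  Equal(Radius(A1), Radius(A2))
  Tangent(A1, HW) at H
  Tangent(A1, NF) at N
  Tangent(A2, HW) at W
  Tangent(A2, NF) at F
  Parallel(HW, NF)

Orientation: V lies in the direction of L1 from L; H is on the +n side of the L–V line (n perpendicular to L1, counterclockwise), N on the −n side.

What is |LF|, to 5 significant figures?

29.567

Tangency of A1 to both parallel lines with radius 7.5 puts H and N at L ± 7.5·n: H = (2.2553, 7.1529), N = (-2.2553, -7.1529). Equal radii place W and F the same way about V: W = V + 7.5·n = (29.532, -1.4473), F = V − 7.5·n = (25.021, -15.753). Then |LF| = |F − L| = 29.567.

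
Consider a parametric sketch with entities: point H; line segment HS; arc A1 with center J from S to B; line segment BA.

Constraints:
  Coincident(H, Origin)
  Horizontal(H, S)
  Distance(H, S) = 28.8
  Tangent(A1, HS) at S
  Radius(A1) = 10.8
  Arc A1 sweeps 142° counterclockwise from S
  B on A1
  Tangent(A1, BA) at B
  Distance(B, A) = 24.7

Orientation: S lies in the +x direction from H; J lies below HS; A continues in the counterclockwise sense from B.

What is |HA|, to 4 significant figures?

54.07

On A1, S sits at bearing 90° from J; a 142° counterclockwise sweep puts B at bearing 232°, so B = J + 10.8·(cos 232°, sin 232°) = (22.15, -19.31). Tangency of A1 to BA means the radius JB is perpendicular to BA, so BA runs along (−sin 232°, cos 232°); with |BA| = 24.7, A = (41.61, -34.52). Then |HA| = |A − H| = 54.07.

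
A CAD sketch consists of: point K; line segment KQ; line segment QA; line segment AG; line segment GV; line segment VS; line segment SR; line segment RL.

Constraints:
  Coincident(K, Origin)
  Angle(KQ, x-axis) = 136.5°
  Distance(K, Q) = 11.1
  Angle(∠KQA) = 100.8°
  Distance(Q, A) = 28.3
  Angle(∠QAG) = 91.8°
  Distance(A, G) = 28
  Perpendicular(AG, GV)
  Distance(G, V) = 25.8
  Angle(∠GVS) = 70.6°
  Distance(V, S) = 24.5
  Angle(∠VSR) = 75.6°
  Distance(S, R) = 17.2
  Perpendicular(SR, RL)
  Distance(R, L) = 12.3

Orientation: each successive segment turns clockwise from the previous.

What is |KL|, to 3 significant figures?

25.2

K is at the origin; KQ runs at 136.5° with length 11.1, so Q = (-8.05, 7.64). ∠KQA = 100.8° gives QA at 57.3° from the x-axis; with |QA| = 28.3, A = (7.24, 31.5). ∠QAG = 91.8° gives AG at -30.9° from the x-axis; with |AG| = 28.0, G = (31.3, 17.1). AG ⟂ GV, so GV runs at -121°; with |GV| = 25.8, V = (18.0, -5.06). ∠GVS = 70.6° gives VS at 130° from the x-axis; with |VS| = 24.5, S = (2.36, 13.8). ∠VSR = 75.6° gives SR at 25.3° from the x-axis; with |SR| = 17.2, R = (17.9, 21.1). SR ⟂ RL, so RL runs at -64.7°; with |RL| = 12.3, L = (23.2, 10.0). Then |KL| = |L − K| = 25.2.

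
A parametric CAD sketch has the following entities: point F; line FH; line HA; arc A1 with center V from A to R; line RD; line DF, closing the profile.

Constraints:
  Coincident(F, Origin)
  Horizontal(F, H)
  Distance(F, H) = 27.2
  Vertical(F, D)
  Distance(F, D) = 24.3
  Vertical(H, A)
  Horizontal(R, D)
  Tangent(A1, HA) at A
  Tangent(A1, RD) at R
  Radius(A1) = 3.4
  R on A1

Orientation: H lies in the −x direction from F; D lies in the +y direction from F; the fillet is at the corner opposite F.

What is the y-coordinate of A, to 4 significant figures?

20.90

F is at the origin; FH is horizontal with |FH| = 27.2 and H on the −x side, so H = (-27.20, 0.000). FD is vertical with |FD| = 24.3 and D on the +y side, so D = (0.000, 24.30). The virtual corner opposite F is at (-27.20, 24.30). The tangent condition forces VA to be normal to HA and the tangent condition forces VR to be normal to RD, with radius 3.4, so the center V sits 3.4 in from both sides at V = (-23.80, 20.90). That places the tangent points at A = (-27.20, 20.90) on HA and R = (-23.80, 24.30) on RD. So A.y = 20.90.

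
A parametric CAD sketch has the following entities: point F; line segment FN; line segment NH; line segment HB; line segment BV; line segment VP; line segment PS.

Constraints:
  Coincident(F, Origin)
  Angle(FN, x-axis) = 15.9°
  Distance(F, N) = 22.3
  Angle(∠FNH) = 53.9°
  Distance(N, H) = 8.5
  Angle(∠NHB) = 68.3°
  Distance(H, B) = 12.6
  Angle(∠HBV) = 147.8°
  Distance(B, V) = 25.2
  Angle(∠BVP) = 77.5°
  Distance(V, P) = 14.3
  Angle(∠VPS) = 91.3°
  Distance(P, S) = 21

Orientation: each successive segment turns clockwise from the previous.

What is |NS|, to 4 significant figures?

5.609

F is at the origin; FN runs at 15.9° with length 22.3, so N = (21.45, 6.109). ∠FNH = 53.9° gives NH at -110.2° from the x-axis; with |NH| = 8.5, H = (18.51, -1.868). ∠NHB = 68.3° gives HB at 138.1° from the x-axis; with |HB| = 12.6, B = (9.133, 6.547). ∠HBV = 147.8° gives BV at 105.9° from the x-axis; with |BV| = 25.2, V = (2.230, 30.78). ∠BVP = 77.5° gives VP at 3.400° from the x-axis; with |VP| = 14.3, P = (16.50, 31.63). ∠VPS = 91.3° gives PS at -85.30° from the x-axis; with |PS| = 21.0, S = (18.23, 10.70). Then |NS| = |S − N| = 5.609.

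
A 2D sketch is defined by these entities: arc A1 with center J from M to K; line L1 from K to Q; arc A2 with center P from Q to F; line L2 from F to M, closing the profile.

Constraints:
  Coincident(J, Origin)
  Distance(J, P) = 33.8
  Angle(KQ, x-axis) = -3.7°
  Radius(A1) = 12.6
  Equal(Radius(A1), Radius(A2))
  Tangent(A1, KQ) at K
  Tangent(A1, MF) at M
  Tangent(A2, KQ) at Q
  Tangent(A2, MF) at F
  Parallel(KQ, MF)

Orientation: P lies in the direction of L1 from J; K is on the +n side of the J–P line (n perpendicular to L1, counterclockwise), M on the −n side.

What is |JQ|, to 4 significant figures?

36.07

The slot axis is L1's direction at -3.7°, so u = (cos -3.7°, sin -3.7°) = (0.9979, -0.06453) and n = (−sin -3.7°, cos -3.7°) = (0.06453, 0.9979). J is at the origin and P lies 33.8 along u from J, so P = 33.8·u = (33.73, -2.181). Tangency of A1 to both parallel lines with radius 12.6 puts K and M at J ± 12.6·n: K = (0.8131, 12.57), M = (-0.8131, -12.57). Equal radii place Q and F the same way about P: Q = P + 12.6·n = (34.54, 10.39), F = P − 12.6·n = (32.92, -14.75). Then |JQ| = |Q − J| = 36.07.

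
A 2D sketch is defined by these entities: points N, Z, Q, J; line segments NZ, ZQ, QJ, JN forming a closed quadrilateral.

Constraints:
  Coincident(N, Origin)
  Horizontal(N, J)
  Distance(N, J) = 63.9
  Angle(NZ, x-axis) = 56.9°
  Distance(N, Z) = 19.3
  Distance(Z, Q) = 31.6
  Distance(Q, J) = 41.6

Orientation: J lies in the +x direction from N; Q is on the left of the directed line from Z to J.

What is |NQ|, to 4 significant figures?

49.66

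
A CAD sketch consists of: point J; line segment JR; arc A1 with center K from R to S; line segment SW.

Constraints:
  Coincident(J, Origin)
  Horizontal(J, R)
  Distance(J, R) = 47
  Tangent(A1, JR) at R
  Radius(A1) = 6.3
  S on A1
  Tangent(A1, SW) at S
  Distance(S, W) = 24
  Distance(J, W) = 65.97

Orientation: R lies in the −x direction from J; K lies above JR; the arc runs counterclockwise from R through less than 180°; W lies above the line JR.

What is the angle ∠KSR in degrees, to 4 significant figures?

21.86°

J is at the origin; J and R share the same y with |JR| = 47.0 and R on the −x side, so R = (-47.00, 0.000). The tangent condition forces KR to be normal to JR, so K = R + (0, 6.3) = (-47.00, 6.300). Since KS ⟂ SW (tangency), |KW| = √(6.3² + 24.0²) = 24.81 regardless of where S sits on A1. So W lies on both circle(J, 65.97) and circle(K, 24.81); the above-JR intersection is W = (-59.99, 27.44). S is the foot of the tangent from W: S = (-42.65, 10.85).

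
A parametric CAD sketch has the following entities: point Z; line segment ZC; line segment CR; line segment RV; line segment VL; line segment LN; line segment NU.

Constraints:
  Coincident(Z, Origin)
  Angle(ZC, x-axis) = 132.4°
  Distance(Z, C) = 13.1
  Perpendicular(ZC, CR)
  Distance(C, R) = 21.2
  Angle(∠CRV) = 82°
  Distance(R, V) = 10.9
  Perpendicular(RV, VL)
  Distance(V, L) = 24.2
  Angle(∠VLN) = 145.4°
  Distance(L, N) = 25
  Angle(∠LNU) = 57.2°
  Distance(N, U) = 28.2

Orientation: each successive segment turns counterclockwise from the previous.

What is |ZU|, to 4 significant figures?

30.06

Z is at the origin; ZC runs at 132.4° with length 13.1, so C = (-8.833, 9.674). ZC ⟂ CR, so CR runs at -137.6°; with |CR| = 21.2, R = (-24.49, -4.621). ∠CRV = 82.0° gives RV at -39.60° from the x-axis; with |RV| = 10.9, V = (-16.09, -11.57). RV ⟂ VL, so VL runs at 50.40°; with |VL| = 24.2, L = (-0.6644, 7.077). ∠VLN = 145.4° gives LN at 85.00° from the x-axis; with |LN| = 25.0, N = (1.515, 31.98). ∠LNU = 57.2° gives NU at -152.2° from the x-axis; with |NU| = 28.2, U = (-23.43, 18.83). Then |ZU| = |U − Z| = 30.06.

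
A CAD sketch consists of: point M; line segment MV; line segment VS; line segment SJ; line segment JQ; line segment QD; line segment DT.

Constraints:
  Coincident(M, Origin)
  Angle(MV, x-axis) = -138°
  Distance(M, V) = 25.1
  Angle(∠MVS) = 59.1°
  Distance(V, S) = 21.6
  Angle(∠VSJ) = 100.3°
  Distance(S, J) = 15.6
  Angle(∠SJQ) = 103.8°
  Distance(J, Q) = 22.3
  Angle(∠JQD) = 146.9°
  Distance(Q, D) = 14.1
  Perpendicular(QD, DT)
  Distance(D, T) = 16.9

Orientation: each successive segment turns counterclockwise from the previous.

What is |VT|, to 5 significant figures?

9.1342

∠JQD = 146.9° gives QD at 171.90° from the x-axis; with |QD| = 14.1, D = (-21.567, 7.3790). The perpendicularity gives DT at right angles to QD, so DT runs at -98.100°; with |DT| = 16.9, T = (-23.948, -9.3524). Then |VT| = |T − V| = 9.1342.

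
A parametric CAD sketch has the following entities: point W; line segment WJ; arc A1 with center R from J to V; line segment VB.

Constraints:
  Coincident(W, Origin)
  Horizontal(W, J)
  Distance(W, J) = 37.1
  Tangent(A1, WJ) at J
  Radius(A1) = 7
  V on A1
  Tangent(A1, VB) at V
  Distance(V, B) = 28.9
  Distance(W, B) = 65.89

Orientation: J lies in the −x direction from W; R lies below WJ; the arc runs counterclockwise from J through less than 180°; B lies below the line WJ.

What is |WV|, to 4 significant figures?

42.49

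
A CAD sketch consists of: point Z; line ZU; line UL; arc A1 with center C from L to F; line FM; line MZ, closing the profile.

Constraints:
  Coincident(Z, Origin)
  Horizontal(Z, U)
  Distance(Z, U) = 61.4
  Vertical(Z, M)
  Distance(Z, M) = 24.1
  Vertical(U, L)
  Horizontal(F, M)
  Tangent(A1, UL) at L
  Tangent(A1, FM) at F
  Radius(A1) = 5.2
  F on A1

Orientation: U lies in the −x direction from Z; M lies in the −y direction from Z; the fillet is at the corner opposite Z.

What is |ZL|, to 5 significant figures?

64.243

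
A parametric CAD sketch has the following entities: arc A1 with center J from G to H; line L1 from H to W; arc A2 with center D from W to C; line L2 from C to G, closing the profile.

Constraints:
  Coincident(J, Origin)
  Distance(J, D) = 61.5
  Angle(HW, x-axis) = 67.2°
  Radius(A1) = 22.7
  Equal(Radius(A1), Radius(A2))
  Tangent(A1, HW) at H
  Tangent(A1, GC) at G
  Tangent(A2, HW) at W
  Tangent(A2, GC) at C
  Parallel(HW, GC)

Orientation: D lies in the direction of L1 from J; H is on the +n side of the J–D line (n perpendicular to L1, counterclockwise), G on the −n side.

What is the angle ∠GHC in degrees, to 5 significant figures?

53.565°

The slot axis is L1's direction at 67.2°, so u = (cos 67.2°, sin 67.2°) = (0.38752, 0.92186) and n = (−sin 67.2°, cos 67.2°) = (-0.92186, 0.38752). J is at the origin and D lies 61.5 along u from J, so D = 61.5·u = (23.832, 56.695). Tangency of A1 to both parallel lines with radius 22.7 puts H and G at J ± 22.7·n: H = (-20.926, 8.7966), G = (20.926, -8.7966). Equal radii place W and C the same way about D: W = D + 22.7·n = (2.9059, 65.491), C = D − 22.7·n = (44.759, 47.898). Then cos ∠GHC = HG·HC / (|HG||HC|), giving 53.565°.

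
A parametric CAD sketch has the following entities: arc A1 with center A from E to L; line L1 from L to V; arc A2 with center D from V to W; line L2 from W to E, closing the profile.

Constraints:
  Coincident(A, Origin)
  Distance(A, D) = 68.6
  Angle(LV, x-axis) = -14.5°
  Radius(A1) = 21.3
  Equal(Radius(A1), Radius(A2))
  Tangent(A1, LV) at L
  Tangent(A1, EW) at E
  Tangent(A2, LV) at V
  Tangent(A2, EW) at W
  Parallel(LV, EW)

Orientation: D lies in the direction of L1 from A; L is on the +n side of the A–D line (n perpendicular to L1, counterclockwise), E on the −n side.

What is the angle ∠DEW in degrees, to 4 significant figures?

17.25°

The slot axis is L1's direction at -14.5°, so u = (cos -14.5°, sin -14.5°) = (0.9681, -0.2504) and n = (−sin -14.5°, cos -14.5°) = (0.2504, 0.9681). A is at the origin and D lies 68.6 along u from A, so D = 68.6·u = (66.41, -17.18). Tangency of A1 to both parallel lines with radius 21.3 puts L and E at A ± 21.3·n: L = (5.333, 20.62), E = (-5.333, -20.62). Equal radii place V and W the same way about D: V = D + 21.3·n = (71.75, 3.445), W = D − 21.3·n = (61.08, -37.80). Then cos ∠DEW = ED·EW / (|ED||EW|), giving 17.25°.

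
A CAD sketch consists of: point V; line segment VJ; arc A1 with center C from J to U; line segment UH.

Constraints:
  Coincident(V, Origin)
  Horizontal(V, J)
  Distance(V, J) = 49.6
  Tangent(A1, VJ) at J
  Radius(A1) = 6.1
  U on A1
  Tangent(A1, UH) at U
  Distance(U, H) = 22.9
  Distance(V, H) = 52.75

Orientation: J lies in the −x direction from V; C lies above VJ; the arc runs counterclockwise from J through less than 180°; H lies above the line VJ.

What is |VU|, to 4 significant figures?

43.94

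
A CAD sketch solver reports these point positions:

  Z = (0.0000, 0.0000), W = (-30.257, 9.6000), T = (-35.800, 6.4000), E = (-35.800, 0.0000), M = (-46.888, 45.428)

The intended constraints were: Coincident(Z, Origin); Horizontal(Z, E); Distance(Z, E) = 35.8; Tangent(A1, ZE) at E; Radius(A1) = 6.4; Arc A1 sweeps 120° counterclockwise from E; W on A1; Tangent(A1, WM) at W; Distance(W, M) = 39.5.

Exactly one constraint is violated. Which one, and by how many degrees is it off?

Tangent(A1, WM) at W — off by 5.10°.

Z = (0.00, 0.00) ✓; Z.y = 0.00, E.y = 0.00 ✓; |ZE| = 35.80 ✓; ∠(TE, EZ) = 90.00° ✓; |TE| = 6.400 ✓; bearing(T→W) − bearing(T→E) = 120.0° ✓; |TW| = 6.400 ✓; ∠(TW, WM) = 95.10° ✗; |WM| = 39.50 ✓.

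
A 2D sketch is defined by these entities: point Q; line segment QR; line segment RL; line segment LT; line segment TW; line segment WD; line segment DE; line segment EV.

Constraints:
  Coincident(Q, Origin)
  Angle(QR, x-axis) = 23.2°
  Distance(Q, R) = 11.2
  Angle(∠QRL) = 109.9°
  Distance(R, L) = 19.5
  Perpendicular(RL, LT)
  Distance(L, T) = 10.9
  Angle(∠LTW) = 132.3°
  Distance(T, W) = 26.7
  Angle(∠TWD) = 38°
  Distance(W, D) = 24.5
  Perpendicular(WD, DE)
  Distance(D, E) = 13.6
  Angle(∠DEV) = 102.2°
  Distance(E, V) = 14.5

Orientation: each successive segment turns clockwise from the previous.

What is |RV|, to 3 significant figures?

28.0

Q is at the origin; QR runs at 23.2° with length 11.2, so R = (10.3, 4.41). ∠QRL = 109.9° gives RL at -46.9° from the x-axis; with |RL| = 19.5, L = (23.6, -9.83). The perpendicularity gives LT at right angles to RL, so LT runs at -137°; with |LT| = 10.9, T = (15.7, -17.3). ∠LTW = 132.3° gives TW at 175° from the x-axis; with |TW| = 26.7, W = (-11.0, -15.1). ∠TWD = 38.0° gives WD at 33.4° from the x-axis; with |WD| = 24.5, D = (9.50, -1.65). WD ⟂ DE, so DE runs at -56.6°; with |DE| = 13.6, E = (17.0, -13.0). ∠DEV = 102.2° gives EV at -134° from the x-axis; with |EV| = 14.5, V = (6.84, -23.4). Then |RV| = |V − R| = 28.0.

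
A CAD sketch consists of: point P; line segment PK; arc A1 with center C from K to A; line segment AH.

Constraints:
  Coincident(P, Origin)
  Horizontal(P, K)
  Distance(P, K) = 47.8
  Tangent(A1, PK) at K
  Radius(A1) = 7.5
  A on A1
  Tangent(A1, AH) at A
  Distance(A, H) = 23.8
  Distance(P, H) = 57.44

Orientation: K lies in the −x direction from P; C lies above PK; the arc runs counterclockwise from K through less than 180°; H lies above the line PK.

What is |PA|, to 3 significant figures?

41.7

P is at the origin; PK is horizontal with |PK| = 47.8 and K on the −x side, so K = (-47.8, 0.00). A1 meets PK tangentially, so CK is at right angles to PK, so C = K + (0, 7.5) = (-47.8, 7.50). Since CA ⟂ AH (tangency), |CH| = √(7.5² + 23.8²) = 25.0 regardless of where A sits on A1. So H lies on both circle(P, 57.44) and circle(C, 25.0); the above-PK intersection is H = (-47.4, 32.5). A is the foot of the tangent from H: A = (-40.6, 9.64).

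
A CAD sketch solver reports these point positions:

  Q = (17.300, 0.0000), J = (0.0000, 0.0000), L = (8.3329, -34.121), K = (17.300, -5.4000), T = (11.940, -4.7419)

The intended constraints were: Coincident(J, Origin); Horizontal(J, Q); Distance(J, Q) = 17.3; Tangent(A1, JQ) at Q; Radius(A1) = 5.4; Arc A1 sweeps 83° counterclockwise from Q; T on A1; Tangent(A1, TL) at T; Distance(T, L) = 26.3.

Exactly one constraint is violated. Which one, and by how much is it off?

Distance(T, L) = 26.3 — off by 3.30.

J = (0.00, 0.00) ✓; J.y = 0.00, Q.y = 0.00 ✓; |JQ| = 17.30 ✓; ∠(KQ, QJ) = 90.00° ✓; |KQ| = 5.400 ✓; bearing(K→T) − bearing(K→Q) = 83.00° ✓; |KT| = 5.400 ✓; ∠(KT, TL) = 90.00° ✓; |TL| = 29.60 ✗.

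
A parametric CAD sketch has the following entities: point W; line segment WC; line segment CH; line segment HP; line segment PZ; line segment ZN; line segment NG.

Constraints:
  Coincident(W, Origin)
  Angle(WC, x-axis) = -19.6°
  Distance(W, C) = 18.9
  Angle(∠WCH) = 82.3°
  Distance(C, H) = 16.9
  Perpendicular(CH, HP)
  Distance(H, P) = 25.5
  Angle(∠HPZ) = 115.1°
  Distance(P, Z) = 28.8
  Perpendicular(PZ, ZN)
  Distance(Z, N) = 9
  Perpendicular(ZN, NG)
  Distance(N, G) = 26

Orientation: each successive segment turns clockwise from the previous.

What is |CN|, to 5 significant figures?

32.298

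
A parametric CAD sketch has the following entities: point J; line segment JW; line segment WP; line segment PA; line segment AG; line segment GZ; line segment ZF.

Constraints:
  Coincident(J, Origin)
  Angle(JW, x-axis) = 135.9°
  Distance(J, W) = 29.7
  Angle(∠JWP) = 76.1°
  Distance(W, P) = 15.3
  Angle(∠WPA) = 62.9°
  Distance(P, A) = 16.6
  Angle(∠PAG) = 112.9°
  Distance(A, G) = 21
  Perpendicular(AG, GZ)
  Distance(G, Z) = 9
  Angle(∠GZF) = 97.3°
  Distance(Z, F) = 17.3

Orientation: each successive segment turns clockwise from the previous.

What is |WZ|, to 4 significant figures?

13.25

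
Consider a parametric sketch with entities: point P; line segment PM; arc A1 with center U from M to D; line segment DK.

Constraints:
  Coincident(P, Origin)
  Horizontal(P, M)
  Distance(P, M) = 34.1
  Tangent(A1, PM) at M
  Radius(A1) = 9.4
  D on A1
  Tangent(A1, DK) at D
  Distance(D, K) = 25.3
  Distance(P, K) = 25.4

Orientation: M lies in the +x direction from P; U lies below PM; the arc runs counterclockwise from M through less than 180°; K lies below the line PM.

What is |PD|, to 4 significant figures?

27.05

Checks: |PM| = 34.10 ✓; |UD| = 9.400 ✓; ∠(UD, DK) = 90.00° ✓; |DK| = 25.30 ✓; |PK| = 25.40 ✓.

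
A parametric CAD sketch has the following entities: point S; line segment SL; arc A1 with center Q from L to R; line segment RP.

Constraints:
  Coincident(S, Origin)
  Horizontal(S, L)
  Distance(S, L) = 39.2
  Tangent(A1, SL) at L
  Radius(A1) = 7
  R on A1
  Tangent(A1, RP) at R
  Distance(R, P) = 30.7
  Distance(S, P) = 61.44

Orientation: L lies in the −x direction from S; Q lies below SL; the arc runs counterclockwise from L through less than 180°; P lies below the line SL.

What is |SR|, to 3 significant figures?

46.6

Checks: |QL| = 7.000 ✓; |QR| = 7.000 ✓; ∠(QR, RP) = 90.00° ✓; |RP| = 30.70 ✓; |SP| = 61.44 ✓.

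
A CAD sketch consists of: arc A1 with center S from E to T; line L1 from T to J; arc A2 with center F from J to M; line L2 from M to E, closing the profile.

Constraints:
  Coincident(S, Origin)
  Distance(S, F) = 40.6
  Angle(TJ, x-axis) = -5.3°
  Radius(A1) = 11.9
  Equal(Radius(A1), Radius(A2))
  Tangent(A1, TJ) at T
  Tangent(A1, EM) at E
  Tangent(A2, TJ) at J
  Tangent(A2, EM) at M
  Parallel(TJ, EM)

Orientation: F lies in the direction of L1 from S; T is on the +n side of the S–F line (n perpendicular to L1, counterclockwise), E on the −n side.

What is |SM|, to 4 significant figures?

42.31

Tangency of A1 to both parallel lines with radius 11.9 puts T and E at S ± 11.9·n: T = (1.099, 11.85), E = (-1.099, -11.85). Equal radii place J and M the same way about F: J = F + 11.9·n = (41.53, 8.099), M = F − 11.9·n = (39.33, -15.60). Then |SM| = |M − S| = 42.31.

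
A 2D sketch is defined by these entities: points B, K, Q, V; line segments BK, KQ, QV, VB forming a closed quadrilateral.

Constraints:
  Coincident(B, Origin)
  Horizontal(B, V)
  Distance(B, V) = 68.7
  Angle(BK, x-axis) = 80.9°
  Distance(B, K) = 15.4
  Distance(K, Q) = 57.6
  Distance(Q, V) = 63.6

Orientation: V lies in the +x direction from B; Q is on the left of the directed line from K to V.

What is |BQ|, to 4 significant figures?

70.94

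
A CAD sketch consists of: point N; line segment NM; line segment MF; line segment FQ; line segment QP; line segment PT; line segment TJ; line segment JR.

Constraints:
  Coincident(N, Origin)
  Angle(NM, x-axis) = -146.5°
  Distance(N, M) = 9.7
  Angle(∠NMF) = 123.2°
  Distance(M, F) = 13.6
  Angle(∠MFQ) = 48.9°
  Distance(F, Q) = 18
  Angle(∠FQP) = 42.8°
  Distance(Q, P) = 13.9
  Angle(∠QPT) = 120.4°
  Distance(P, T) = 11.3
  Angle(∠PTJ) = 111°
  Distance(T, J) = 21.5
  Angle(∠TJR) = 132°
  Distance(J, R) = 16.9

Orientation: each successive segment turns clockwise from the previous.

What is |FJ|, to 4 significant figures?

15.94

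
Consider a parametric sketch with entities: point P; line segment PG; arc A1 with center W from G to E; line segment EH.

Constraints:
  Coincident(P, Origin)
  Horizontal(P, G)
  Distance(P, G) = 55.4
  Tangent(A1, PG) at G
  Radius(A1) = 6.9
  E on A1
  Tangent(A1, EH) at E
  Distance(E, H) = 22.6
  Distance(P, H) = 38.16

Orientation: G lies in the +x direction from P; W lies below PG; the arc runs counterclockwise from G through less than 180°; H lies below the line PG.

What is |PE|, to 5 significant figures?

50.760

Checks: P.y = 0.00, G.y = 0.00 ✓; |WE| = 6.900 ✓; ∠(WE, EH) = 90.00° ✓; |EH| = 22.60 ✓; |PH| = 38.16 ✓.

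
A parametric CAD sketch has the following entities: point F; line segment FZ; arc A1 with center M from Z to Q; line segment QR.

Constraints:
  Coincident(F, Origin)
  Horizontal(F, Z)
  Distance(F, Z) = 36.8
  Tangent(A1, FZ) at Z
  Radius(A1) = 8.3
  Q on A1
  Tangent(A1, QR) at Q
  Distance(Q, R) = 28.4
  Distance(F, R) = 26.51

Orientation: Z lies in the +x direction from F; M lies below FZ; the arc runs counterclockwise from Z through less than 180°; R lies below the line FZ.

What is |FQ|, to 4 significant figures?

30.76

F is at the origin; F and Z share the same y with |FZ| = 36.8 and Z on the +x side, so Z = (36.80, 0.000). A1 meets FZ tangentially, so MZ is at right angles to FZ, so M = Z + (0, -8.3) = (36.80, -8.300). Since MQ ⟂ QR (tangency), |MR| = √(8.3² + 28.4²) = 29.59 regardless of where Q sits on A1. So R lies on both circle(F, 26.51) and circle(M, 29.59); the below-FZ intersection is R = (11.62, -23.83). Q is the foot of the tangent from R: Q = (30.64, -2.741).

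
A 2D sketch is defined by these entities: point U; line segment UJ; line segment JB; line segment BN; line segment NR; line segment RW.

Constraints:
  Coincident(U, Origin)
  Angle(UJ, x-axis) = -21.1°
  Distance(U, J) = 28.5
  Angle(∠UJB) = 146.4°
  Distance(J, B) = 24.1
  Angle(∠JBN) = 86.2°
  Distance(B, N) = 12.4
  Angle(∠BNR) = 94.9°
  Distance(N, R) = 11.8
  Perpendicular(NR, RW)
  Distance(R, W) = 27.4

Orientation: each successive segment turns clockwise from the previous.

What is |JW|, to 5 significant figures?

18.410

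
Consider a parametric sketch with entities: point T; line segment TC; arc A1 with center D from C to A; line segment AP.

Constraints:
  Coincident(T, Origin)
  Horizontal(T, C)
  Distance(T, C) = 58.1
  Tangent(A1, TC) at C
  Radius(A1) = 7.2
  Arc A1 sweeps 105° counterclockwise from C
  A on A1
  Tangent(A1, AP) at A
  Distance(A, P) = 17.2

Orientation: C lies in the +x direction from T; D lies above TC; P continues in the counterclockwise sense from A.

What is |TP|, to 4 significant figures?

65.82

T is at the origin; TC is horizontal with |TC| = 58.1 and C on the +x side, so C = (58.10, 0.000). A1 meets TC tangentially, so DC is at right angles to TC, so D = C + (0, 7.2) = (58.10, 7.200). On A1, C sits at bearing -90° from D; a 105° counterclockwise sweep puts A at bearing 15°, so A = D + 7.2·(cos 15°, sin 15°) = (65.05, 9.063). The tangent condition forces DA to be normal to AP, so AP runs along (−sin 15°, cos 15°); with |AP| = 17.2, P = (60.60, 25.68). Then |TP| = |P − T| = 65.82.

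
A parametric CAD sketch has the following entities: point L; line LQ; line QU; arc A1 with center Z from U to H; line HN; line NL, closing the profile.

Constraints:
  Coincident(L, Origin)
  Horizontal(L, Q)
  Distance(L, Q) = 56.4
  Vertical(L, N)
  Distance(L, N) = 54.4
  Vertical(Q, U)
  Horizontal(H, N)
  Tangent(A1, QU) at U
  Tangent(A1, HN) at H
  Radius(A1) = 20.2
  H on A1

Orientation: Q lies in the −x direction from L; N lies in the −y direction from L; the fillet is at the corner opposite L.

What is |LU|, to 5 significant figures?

65.959

The virtual corner opposite L is at (-56.400, -54.400). A1 meets QU tangentially, so ZU is at right angles to QU and A1 meets HN tangentially, so ZH is at right angles to HN, with radius 20.2, so the center Z sits 20.2 in from both sides at Z = (-36.200, -34.200). That places the tangent points at U = (-56.400, -34.200) on QU and H = (-36.200, -54.400) on HN. Then |LU| = |U − L| = 65.959.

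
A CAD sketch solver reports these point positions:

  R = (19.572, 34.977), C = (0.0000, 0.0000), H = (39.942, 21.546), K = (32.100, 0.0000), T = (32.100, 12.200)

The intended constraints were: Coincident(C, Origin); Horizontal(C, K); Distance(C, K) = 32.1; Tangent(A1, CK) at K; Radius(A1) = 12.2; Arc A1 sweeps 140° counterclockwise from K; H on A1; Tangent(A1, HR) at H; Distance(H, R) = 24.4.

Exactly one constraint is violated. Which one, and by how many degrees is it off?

Tangent(A1, HR) at H — off by 6.60°.

C = (0.00, 0.00) ✓; C.y = 0.00, K.y = 0.00 ✓; |CK| = 32.10 ✓; ∠(TK, KC) = 90.00° ✓; |TK| = 12.20 ✓; bearing(T→H) − bearing(T→K) = 140.0° ✓; |TH| = 12.20 ✓; ∠(TH, HR) = 83.40° ✗; |HR| = 24.40 ✓.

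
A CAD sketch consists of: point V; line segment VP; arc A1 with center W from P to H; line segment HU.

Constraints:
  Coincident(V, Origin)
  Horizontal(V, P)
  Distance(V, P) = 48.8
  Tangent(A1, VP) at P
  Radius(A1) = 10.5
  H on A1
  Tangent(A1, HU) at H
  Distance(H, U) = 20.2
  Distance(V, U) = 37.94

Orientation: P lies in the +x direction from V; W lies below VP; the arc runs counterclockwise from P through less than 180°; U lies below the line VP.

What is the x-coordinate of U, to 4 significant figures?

29.96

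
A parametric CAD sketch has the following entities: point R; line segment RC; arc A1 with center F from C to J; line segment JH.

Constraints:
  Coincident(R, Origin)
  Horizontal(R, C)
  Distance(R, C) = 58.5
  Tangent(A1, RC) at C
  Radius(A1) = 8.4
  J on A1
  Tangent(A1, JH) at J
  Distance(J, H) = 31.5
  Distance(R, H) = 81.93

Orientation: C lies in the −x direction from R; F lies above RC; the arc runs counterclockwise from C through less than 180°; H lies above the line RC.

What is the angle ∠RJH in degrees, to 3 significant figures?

146°

R is at the origin; R and C share the same y with |RC| = 58.5 and C on the −x side, so C = (-58.5, 0.00). Tangency of A1 to RC means the radius FC is perpendicular to RC, so F = C + (0, 8.4) = (-58.5, 8.40). Since FJ ⟂ JH (tangency), |FH| = √(8.4² + 31.5²) = 32.6 regardless of where J sits on A1. So H lies on both circle(R, 81.93) and circle(F, 32.6); the above-RC intersection is H = (-72.7, 37.7). J is the foot of the tangent from H: J = (-52.1, 13.9).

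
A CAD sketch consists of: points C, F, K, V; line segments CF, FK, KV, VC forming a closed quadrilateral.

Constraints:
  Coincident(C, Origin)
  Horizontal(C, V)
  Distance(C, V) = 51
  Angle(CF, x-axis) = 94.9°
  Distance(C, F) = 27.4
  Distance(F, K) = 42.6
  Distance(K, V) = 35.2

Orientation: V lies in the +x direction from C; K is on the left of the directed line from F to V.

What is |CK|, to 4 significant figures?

51.96

C is at the origin; CV is horizontal with |CV| = 51.0 and V in +x, so V = (51.0, 0). CF runs at 94.9° with |CF| = 27.4, so F = (-2.340, 27.30). K is determined by |FK| = 42.6 and |KV| = 35.2 together: it lies at the intersection of circle(F, 42.6) and circle(V, 35.2). With |FV| = 59.92, the foot of the radical line on FV is 34.76 from F and the perpendicular offset is √(42.6² − 34.76²) = 24.62. Taking the left-of-FV solution: K = (39.82, 33.38).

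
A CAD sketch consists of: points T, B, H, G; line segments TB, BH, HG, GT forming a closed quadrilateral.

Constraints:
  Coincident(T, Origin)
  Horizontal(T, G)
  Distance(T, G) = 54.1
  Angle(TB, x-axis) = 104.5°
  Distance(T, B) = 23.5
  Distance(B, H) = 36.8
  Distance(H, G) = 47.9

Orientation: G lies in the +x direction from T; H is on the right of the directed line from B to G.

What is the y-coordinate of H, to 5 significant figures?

-11.490

Checks: T.y = 0.00, G.y = 0.00 ✓; |BH| = 36.80 ✓; |HG| = 47.90 ✓.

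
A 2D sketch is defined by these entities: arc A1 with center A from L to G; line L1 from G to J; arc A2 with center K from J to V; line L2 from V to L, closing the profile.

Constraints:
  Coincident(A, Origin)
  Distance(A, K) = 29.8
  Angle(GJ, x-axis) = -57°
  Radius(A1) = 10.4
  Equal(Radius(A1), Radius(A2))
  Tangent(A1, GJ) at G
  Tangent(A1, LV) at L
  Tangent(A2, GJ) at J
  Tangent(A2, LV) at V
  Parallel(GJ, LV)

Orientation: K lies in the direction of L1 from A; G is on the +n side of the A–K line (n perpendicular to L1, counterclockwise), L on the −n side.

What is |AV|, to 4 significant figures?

31.56

The slot axis is L1's direction at -57.0°, so u = (cos -57.0°, sin -57.0°) = (0.5446, -0.8387) and n = (−sin -57.0°, cos -57.0°) = (0.8387, 0.5446). A is at the origin and K lies 29.8 along u from A, so K = 29.8·u = (16.23, -24.99). Tangency of A1 to both parallel lines with radius 10.4 puts G and L at A ± 10.4·n: G = (8.722, 5.664), L = (-8.722, -5.664). Equal radii place J and V the same way about K: J = K + 10.4·n = (24.95, -19.33), V = K − 10.4·n = (7.508, -30.66). Then |AV| = |V − A| = 31.56.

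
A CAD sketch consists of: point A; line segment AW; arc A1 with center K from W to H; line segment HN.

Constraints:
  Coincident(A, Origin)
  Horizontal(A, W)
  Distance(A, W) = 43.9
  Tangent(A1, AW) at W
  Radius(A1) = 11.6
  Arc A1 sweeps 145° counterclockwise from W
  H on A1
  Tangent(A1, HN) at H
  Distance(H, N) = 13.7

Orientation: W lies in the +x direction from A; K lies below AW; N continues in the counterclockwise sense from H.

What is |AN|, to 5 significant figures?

56.462

On A1, W sits at bearing 90° from K; a 145° counterclockwise sweep puts H at bearing 235°, so H = K + 11.6·(cos 235°, sin 235°) = (37.247, -21.102). A1 meets HN tangentially, so KH is at right angles to HN, so HN runs along (−sin 235°, cos 235°); with |HN| = 13.7, N = (48.469, -28.960). Then |AN| = |N − A| = 56.462.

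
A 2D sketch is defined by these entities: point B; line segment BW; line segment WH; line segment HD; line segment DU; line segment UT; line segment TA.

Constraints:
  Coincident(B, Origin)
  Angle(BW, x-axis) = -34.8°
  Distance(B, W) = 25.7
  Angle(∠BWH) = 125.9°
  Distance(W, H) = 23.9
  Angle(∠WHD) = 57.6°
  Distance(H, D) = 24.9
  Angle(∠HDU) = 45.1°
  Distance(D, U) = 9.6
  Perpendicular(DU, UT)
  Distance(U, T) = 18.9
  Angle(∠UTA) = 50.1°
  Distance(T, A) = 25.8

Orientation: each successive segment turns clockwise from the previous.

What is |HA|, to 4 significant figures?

31.70

DU is perpendicular to UT, so UT runs at -76.20°; with |UT| = 18.9, T = (14.12, -41.69). ∠UTA = 50.1° gives TA at 153.9° from the x-axis; with |TA| = 25.8, A = (-9.052, -30.34). Then |HA| = |A − H| = 31.70.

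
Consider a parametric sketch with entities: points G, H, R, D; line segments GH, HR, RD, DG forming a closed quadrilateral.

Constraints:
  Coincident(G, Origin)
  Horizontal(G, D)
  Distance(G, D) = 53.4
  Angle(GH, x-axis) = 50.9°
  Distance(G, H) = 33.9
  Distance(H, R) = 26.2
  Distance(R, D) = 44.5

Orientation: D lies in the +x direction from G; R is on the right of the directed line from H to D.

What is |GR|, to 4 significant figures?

9.570

Checks: |HR| = 26.20 ✓; |RD| = 44.50 ✓.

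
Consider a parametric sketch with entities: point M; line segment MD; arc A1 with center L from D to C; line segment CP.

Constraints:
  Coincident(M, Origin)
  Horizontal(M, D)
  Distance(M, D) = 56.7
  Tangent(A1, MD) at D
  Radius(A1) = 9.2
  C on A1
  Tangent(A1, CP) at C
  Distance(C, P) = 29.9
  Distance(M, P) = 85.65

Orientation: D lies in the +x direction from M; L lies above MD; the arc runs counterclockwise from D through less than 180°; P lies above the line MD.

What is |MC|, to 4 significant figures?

64.65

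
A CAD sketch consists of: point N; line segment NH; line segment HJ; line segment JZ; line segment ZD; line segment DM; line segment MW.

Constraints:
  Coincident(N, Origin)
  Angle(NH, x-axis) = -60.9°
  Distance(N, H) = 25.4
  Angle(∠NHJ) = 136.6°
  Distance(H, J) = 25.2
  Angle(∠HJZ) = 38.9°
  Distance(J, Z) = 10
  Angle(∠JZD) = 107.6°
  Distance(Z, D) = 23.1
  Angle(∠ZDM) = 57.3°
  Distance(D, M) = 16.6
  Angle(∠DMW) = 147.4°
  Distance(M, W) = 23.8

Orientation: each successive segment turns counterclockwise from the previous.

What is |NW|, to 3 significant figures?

61.5

N is at the origin; NH runs at -60.9° with length 25.4, so H = (12.4, -22.2). ∠NHJ = 136.6° gives HJ at -17.5° from the x-axis; with |HJ| = 25.2, J = (36.4, -29.8). ∠HJZ = 38.9° gives JZ at 124° from the x-axis; with |JZ| = 10.0, Z = (30.9, -21.4). ∠JZD = 107.6° gives ZD at -164° from the x-axis; with |ZD| = 23.1, D = (8.65, -27.8). ∠ZDM = 57.3° gives DM at -41.3° from the x-axis; with |DM| = 16.6, M = (21.1, -38.8). ∠DMW = 147.4° gives MW at -8.70° from the x-axis; with |MW| = 23.8, W = (44.6, -42.4). Then |NW| = |W − N| = 61.5.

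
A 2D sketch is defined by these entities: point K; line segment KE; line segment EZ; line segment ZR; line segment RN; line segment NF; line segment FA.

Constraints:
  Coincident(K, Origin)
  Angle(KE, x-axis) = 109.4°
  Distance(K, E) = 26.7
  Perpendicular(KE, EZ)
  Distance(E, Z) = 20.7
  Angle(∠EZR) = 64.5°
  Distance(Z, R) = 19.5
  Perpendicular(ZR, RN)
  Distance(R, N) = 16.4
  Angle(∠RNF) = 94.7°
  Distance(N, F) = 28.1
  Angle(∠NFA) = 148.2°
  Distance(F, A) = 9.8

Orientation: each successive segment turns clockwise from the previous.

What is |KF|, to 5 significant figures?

43.083

ZR ⟂ RN, so RN runs at 173.90°; with |RN| = 16.4, N = (-7.7233, 14.413). ∠RNF = 94.7° gives NF at 88.600° from the x-axis; with |NF| = 28.1, F = (-7.0367, 42.505). Then |KF| = |F − K| = 43.083.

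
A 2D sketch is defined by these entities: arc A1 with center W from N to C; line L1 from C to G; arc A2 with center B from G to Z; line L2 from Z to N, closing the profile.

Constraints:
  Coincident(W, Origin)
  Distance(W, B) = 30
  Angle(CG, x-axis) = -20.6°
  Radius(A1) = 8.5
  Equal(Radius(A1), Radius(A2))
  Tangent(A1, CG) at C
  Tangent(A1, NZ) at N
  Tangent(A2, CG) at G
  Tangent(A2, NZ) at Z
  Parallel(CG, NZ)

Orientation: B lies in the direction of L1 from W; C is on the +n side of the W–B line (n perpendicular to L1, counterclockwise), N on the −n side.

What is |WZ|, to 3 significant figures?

31.2

The slot axis is L1's direction at -20.6°, so u = (cos -20.6°, sin -20.6°) = (0.936, -0.352) and n = (−sin -20.6°, cos -20.6°) = (0.352, 0.936). W is at the origin and B lies 30.0 along u from W, so B = 30.0·u = (28.1, -10.6). Tangency of A1 to both parallel lines with radius 8.5 puts C and N at W ± 8.5·n: C = (2.99, 7.96), N = (-2.99, -7.96). Equal radii place G and Z the same way about B: G = B + 8.5·n = (31.1, -2.60), Z = B − 8.5·n = (25.1, -18.5). Then |WZ| = |Z − W| = 31.2.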